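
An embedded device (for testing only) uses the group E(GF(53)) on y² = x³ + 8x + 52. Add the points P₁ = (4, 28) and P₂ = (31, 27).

(4, 28) + (31, 27). λ = (27 - 28)/(31 - 4) ≡ 52/27 mod 53. 27⁻¹ ≡ 2 (mod 53), so λ ≡ 51.
  x = λ² - 4 - 31 = 2601 - 35 ≡ 22; y = λ·(4 - 22) - 28 ≡ 8. → (22, 8)

(22, 8)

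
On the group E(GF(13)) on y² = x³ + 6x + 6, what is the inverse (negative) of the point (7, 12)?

(7, 1)

-(7, 12) = (7, -12 mod 13) = (7, 1).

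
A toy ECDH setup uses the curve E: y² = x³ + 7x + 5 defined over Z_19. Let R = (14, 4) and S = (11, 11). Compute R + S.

(14, 4) + (11, 11). λ = (11 - 4)/(11 - 14) ≡ 7/16 mod 19. 16⁻¹ ≡ 6 (mod 19), so λ ≡ 4.
  x = λ² - 14 - 11 = 16 - 25 ≡ 10; y = λ·(14 - 10) - 4 ≡ 12. → (10, 12)

(10, 12)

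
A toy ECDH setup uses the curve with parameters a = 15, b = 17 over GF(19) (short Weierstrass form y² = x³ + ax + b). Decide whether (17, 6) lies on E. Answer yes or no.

yes

y² = 6² ≡ 17; x³ + 15x + 17 = 5185 ≡ 17 (mod 19). 17 = 17.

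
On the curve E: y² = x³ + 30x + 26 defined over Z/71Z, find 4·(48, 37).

Write Q = (48, 37).
Double-and-add on 4 = (100)₂. Start with Q = (48, 37) for the leading 1-bit.
double: tangent at (48, 37): λ = (3·48² + 30)/(2·37) ≡ 55/3. 3⁻¹ ≡ 24 (mod 71), so λ ≡ 55·24 ≡ 42.
  x = λ² - 48 - 48 = 1764 - 96 ≡ 35; y = λ·(48 - 35) - 37 ≡ 12. → (35, 12)
double: tangent at (35, 12): λ = (3·35² + 30)/(2·12) ≡ 13/24. 24⁻¹ ≡ 3 (mod 71), so λ ≡ 13·3 ≡ 39.
  x = λ² - 35 - 35 = 1521 - 70 ≡ 31; y = λ·(35 - 31) - 12 ≡ 2. → (31, 2)

(31, 2)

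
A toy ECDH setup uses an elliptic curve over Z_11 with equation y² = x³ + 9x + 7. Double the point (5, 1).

(5, 10)

tangent at (5, 1): λ = (3·5² + 9)/(2·1) ≡ 7/2. 2⁻¹ ≡ 6 (mod 11), so λ ≡ 7·6 ≡ 9.
  x = λ² - 5 - 5 = 81 - 10 ≡ 5; y = λ·(5 - 5) - 1 ≡ 10. → (5, 10)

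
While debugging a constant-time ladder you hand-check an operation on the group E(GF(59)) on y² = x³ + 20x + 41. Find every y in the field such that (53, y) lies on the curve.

x³ + 20x + 41 = 149978 ≡ 0 (mod 59).
Only y = 0 satisfies y² ≡ 0.

0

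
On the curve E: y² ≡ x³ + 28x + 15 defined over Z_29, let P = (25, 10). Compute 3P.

(27, 3)

Repeated addition: build up to 3P.
2P: tangent at (25, 10): λ = (3·25² + 28)/(2·10) ≡ 18/20. 20⁻¹ ≡ 16 (mod 29), so λ ≡ 18·16 ≡ 27.
  x = λ² - 25 - 25 = 729 - 50 ≡ 12; y = λ·(25 - 12) - 10 ≡ 22. → (12, 22)
3P: (12, 22) + (25, 10). λ = (10 - 22)/(25 - 12) ≡ 17/13 mod 29. 13⁻¹ ≡ 9 (mod 29), so λ ≡ 8.
  x = λ² - 12 - 25 = 64 - 37 ≡ 27; y = λ·(12 - 27) - 22 ≡ 3. → (27, 3)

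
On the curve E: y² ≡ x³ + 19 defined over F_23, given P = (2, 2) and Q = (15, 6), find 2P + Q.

(19, 1)

First 2P:
Repeated addition: build up to 2P.
2P: tangent at (2, 2): λ = (3·2² + 0)/(2·2) ≡ 12/4. 4⁻¹ ≡ 6 (mod 23), so λ ≡ 12·6 ≡ 3.
  x = λ² - 2 - 2 = 9 - 4 ≡ 5; y = λ·(2 - 5) - 2 ≡ 12. → (5, 12)
2P = (5, 12).
Finally 2P + Q:
(5, 12) + (15, 6). λ = (6 - 12)/(15 - 5) ≡ 17/10 mod 23. 10⁻¹ ≡ 7 (mod 23), so λ ≡ 4.
  x = λ² - 5 - 15 = 16 - 20 ≡ 19; y = λ·(5 - 19) - 12 ≡ 1. → (19, 1)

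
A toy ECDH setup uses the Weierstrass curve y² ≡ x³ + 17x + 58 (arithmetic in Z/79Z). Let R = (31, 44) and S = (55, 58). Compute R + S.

(29, 23)

(31, 44) + (55, 58). λ = (58 - 44)/(55 - 31) ≡ 14/24 mod 79. 24⁻¹ ≡ 56 (mod 79) since 24·56 = 1344 ≡ 1, so λ ≡ 73.
  x = λ² - 31 - 55 = 5329 - 86 ≡ 29; y = λ·(31 - 29) - 44 ≡ 23. → (29, 23)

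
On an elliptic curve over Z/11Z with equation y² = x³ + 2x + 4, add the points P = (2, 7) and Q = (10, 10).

(0, 2)

(2, 7) + (10, 10). λ = (10 - 7)/(10 - 2) ≡ 3/8 mod 11. 8⁻¹ ≡ 7 (mod 11), so λ ≡ 10.
  x = λ² - 2 - 10 = 100 - 12 ≡ 0; y = λ·(2 - 0) - 7 ≡ 2. → (0, 2)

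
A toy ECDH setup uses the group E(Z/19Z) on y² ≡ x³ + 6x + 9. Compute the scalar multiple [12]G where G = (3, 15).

Repeated addition: build up to 12G.
2G: tangent at (3, 15): λ = (3·3² + 6)/(2·15) ≡ 14/11. 11⁻¹ ≡ 7 (mod 19), so λ ≡ 14·7 ≡ 3.
  x = λ² - 3 - 3 = 9 - 6 ≡ 3; y = λ·(3 - 3) - 15 ≡ 4. → (3, 4)
3G: (3, 4) + (3, 15): same x and y₁ ≡ -y₂, so the sum is 𝒪.
4G: 𝒪 + (3, 15) = (3, 15) (identity).
5G: tangent at (3, 15): λ = (3·3² + 6)/(2·15) ≡ 14/11. 11⁻¹ ≡ 7 (mod 19) since 11·7 = 77 ≡ 1, so λ ≡ 14·7 ≡ 3.
  x = λ² - 3 - 3 = 9 - 6 ≡ 3; y = λ·(3 - 3) - 15 ≡ 4. → (3, 4)
6G: (3, 4) + (3, 15): same x and y₁ ≡ -y₂, so the sum is 𝒪.
7G: 𝒪 + (3, 15) = (3, 15) (identity).
8G: tangent at (3, 15): λ = (3·3² + 6)/(2·15) ≡ 14/11. 11⁻¹ ≡ 7 (mod 19), so λ ≡ 14·7 ≡ 3.
  x = λ² - 3 - 3 = 9 - 6 ≡ 3; y = λ·(3 - 3) - 15 ≡ 4. → (3, 4)
9G: (3, 4) + (3, 15): same x and y₁ ≡ -y₂, so the sum is 𝒪.
10G: 𝒪 + (3, 15) = (3, 15) (identity).
11G: tangent at (3, 15): λ = (3·3² + 6)/(2·15) ≡ 14/11. 11⁻¹ ≡ 7 (mod 19), so λ ≡ 14·7 ≡ 3.
  x = λ² - 3 - 3 = 9 - 6 ≡ 3; y = λ·(3 - 3) - 15 ≡ 4. → (3, 4)
12G: (3, 4) + (3, 15): same x and y₁ ≡ -y₂, so the sum is 𝒪.

O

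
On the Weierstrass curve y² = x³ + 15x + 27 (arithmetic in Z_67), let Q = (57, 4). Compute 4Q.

(17, 61)

Repeated addition: build up to 4Q.
2Q: tangent at (57, 4): λ = (3·57² + 15)/(2·4) ≡ 47/8. 8⁻¹ ≡ 42 (mod 67), so λ ≡ 47·42 ≡ 31.
  x = λ² - 57 - 57 = 961 - 114 ≡ 43; y = λ·(57 - 43) - 4 ≡ 28. → (43, 28)
3Q: (43, 28) + (57, 4). λ = (4 - 28)/(57 - 43) ≡ 43/14 mod 67. 14⁻¹ ≡ 24 (mod 67), so λ ≡ 27.
  x = λ² - 43 - 57 = 729 - 100 ≡ 26; y = λ·(43 - 26) - 28 ≡ 29. → (26, 29)
4Q: (26, 29) + (57, 4). λ = (4 - 29)/(57 - 26) ≡ 42/31 mod 67. 31⁻¹ ≡ 13 (mod 67) since 31·13 = 403 ≡ 1, so λ ≡ 10.
  x = λ² - 26 - 57 = 100 - 83 ≡ 17; y = λ·(26 - 17) - 29 ≡ 61. → (17, 61)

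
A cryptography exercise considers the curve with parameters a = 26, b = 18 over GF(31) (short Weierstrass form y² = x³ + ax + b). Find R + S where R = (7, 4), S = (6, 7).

(27, 25)

(7, 4) + (6, 7). λ = (7 - 4)/(6 - 7) ≡ 3/30 mod 31. 30⁻¹ ≡ 30 (mod 31), so λ ≡ 28.
  x = λ² - 7 - 6 = 784 - 13 ≡ 27; y = λ·(7 - 27) - 4 ≡ 25. → (27, 25)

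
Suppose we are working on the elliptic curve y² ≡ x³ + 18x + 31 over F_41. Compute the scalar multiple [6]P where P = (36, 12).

Repeated addition: build up to 6P.
2P: tangent at (36, 12): λ = (3·36² + 18)/(2·12) ≡ 11/24. 24⁻¹ ≡ 12 (mod 41), so λ ≡ 11·12 ≡ 9.
  x = λ² - 36 - 36 = 81 - 72 ≡ 9; y = λ·(36 - 9) - 12 ≡ 26. → (9, 26)
3P: (9, 26) + (36, 12). λ = (12 - 26)/(36 - 9) ≡ 27/27 mod 41. 27⁻¹ ≡ 38 (mod 41), so λ ≡ 1.
  x = λ² - 9 - 36 = 1 - 45 ≡ 38; y = λ·(9 - 38) - 26 ≡ 27. → (38, 27)
4P: (38, 27) + (36, 12). λ = (12 - 27)/(36 - 38) ≡ 26/39 mod 41. 39⁻¹ ≡ 20 (mod 41) since 39·20 = 780 ≡ 1, so λ ≡ 28.
  x = λ² - 38 - 36 = 784 - 74 ≡ 13; y = λ·(38 - 13) - 27 ≡ 17. → (13, 17)
5P: (13, 17) + (36, 12). λ = (12 - 17)/(36 - 13) ≡ 36/23 mod 41. 23⁻¹ ≡ 25 (mod 41), so λ ≡ 39.
  x = λ² - 13 - 36 = 1521 - 49 ≡ 37; y = λ·(13 - 37) - 17 ≡ 31. → (37, 31)
6P: (37, 31) + (36, 12). λ = (12 - 31)/(36 - 37) ≡ 22/40 mod 41. 40⁻¹ ≡ 40 (mod 41) since 40·40 = 1600 ≡ 1, so λ ≡ 19.
  x = λ² - 37 - 36 = 361 - 73 ≡ 1; y = λ·(37 - 1) - 31 ≡ 38. → (1, 38)

(1, 38)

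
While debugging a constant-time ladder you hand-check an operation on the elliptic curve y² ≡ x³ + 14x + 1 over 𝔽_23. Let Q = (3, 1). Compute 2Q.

tangent at (3, 1): λ = (3·3² + 14)/(2·1) ≡ 18/2. 2⁻¹ ≡ 12 (mod 23), so λ ≡ 18·12 ≡ 9.
  x = λ² - 3 - 3 = 81 - 6 ≡ 6; y = λ·(3 - 6) - 1 ≡ 18. → (6, 18)

(6, 18)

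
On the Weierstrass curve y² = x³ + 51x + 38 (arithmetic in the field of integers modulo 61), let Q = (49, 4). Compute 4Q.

(46, 30)

Double-and-add on 4 = (100)₂. Start with Q = (49, 4) for the leading 1-bit.
double: tangent at (49, 4): λ = (3·49² + 51)/(2·4) ≡ 56/8. 8⁻¹ ≡ 23 (mod 61), so λ ≡ 56·23 ≡ 7.
  x = λ² - 49 - 49 = 49 - 98 ≡ 12; y = λ·(49 - 12) - 4 ≡ 11. → (12, 11)
double: tangent at (12, 11): λ = (3·12² + 51)/(2·11) ≡ 56/22. 22⁻¹ ≡ 25 (mod 61), so λ ≡ 56·25 ≡ 58.
  x = λ² - 12 - 12 = 3364 - 24 ≡ 46; y = λ·(12 - 46) - 11 ≡ 30. → (46, 30)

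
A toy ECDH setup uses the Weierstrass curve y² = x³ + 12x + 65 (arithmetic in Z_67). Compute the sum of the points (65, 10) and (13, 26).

(65, 10) + (13, 26). λ = (26 - 10)/(13 - 65) ≡ 16/15 mod 67. 15⁻¹ ≡ 9 (mod 67), so λ ≡ 10.
  x = λ² - 65 - 13 = 100 - 78 ≡ 22; y = λ·(65 - 22) - 10 ≡ 18. → (22, 18)

(22, 18)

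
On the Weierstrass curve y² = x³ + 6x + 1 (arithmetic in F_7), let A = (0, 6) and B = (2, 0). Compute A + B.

(0, 1)

(0, 6) + (2, 0). λ = (0 - 6)/(2 - 0) ≡ 1/2 mod 7. 2⁻¹ ≡ 4 (mod 7) since 2·4 = 8 ≡ 1, so λ ≡ 4.
  x = λ² - 0 - 2 = 16 - 2 ≡ 0; y = λ·(0 - 0) - 6 ≡ 1. → (0, 1)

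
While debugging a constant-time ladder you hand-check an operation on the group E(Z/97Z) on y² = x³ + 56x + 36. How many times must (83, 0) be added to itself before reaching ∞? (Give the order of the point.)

2

2P: (83, 0) + (83, 0): same x and y₁ ≡ -y₂, so the sum is ∞.
2P = ∞, so the order is 2.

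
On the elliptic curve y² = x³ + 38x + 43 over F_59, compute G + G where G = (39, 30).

(41, 31)

tangent at (39, 30): λ = (3·39² + 38)/(2·30) ≡ 58/1. 1⁻¹ ≡ 1 (mod 59) since 1·1 = 1 ≡ 1, so λ ≡ 58·1 ≡ 58.
  x = λ² - 39 - 39 = 3364 - 78 ≡ 41; y = λ·(39 - 41) - 30 ≡ 31. → (41, 31)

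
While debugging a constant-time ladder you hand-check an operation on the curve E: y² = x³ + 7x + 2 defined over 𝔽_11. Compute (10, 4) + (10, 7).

O

The two points share x = 10 and their y-coordinates satisfy 4 + 7 ≡ 0 (mod 11), so they are inverses. Their sum is O.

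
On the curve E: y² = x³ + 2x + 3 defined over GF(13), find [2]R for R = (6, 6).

(11, 11)

tangent at (6, 6): λ = (3·6² + 2)/(2·6) ≡ 6/12. 12⁻¹ ≡ 12 (mod 13), so λ ≡ 6·12 ≡ 7.
  x = λ² - 6 - 6 = 49 - 12 ≡ 11; y = λ·(6 - 11) - 6 ≡ 11. → (11, 11)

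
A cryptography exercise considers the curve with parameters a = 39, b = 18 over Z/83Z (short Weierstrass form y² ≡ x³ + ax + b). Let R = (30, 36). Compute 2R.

tangent at (30, 36): λ = (3·30² + 39)/(2·36) ≡ 0/72. 72⁻¹ ≡ 15 (mod 83), so λ ≡ 0·15 ≡ 0.
  x = λ² - 30 - 30 = 0 - 60 ≡ 23; y = λ·(30 - 23) - 36 ≡ 47. → (23, 47)

(23, 47)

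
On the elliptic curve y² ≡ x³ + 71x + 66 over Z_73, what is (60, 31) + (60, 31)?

tangent at (60, 31): λ = (3·60² + 71)/(2·31) ≡ 67/62. 62⁻¹ ≡ 53 (mod 73), so λ ≡ 67·53 ≡ 47.
  x = λ² - 60 - 60 = 2209 - 120 ≡ 45; y = λ·(60 - 45) - 31 ≡ 17. → (45, 17)

(45, 17)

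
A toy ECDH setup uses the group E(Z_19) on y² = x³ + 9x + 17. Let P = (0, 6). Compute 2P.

(16, 1)

tangent at (0, 6): λ = (3·0² + 9)/(2·6) ≡ 9/12. 12⁻¹ ≡ 8 (mod 19) since 12·8 = 96 ≡ 1, so λ ≡ 9·8 ≡ 15.
  x = λ² - 0 - 0 = 225 - 0 ≡ 16; y = λ·(0 - 16) - 6 ≡ 1. → (16, 1)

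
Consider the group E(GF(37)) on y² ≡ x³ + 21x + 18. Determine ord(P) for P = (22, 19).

2P: tangent at (22, 19): λ = (3·22² + 21)/(2·19) ≡ 30/1. 1⁻¹ ≡ 1 (mod 37), so λ ≡ 30·1 ≡ 30.
  x = λ² - 22 - 22 = 900 - 44 ≡ 5; y = λ·(22 - 5) - 19 ≡ 10. → (5, 10)
3P: (5, 10) + (22, 19). λ = (19 - 10)/(22 - 5) ≡ 9/17 mod 37. 17⁻¹ ≡ 24 (mod 37) since 17·24 = 408 ≡ 1, so λ ≡ 31.
  x = λ² - 5 - 22 = 961 - 27 ≡ 9; y = λ·(5 - 9) - 10 ≡ 14. → (9, 14)
4P: (9, 14) + (22, 19). λ = (19 - 14)/(22 - 9) ≡ 5/13 mod 37. 13⁻¹ ≡ 20 (mod 37), so λ ≡ 26.
  x = λ² - 9 - 22 = 676 - 31 ≡ 16; y = λ·(9 - 16) - 14 ≡ 26. → (16, 26)
5P: (16, 26) + (22, 19). λ = (19 - 26)/(22 - 16) ≡ 30/6 mod 37. 6⁻¹ ≡ 31 (mod 37) since 6·31 = 186 ≡ 1, so λ ≡ 5.
  x = λ² - 16 - 22 = 25 - 38 ≡ 24; y = λ·(16 - 24) - 26 ≡ 8. → (24, 8)
6P: (24, 8) + (22, 19). λ = (19 - 8)/(22 - 24) ≡ 11/35 mod 37. 35⁻¹ ≡ 18 (mod 37) since 35·18 = 630 ≡ 1, so λ ≡ 13.
  x = λ² - 24 - 22 = 169 - 46 ≡ 12; y = λ·(24 - 12) - 8 ≡ 0. → (12, 0)
7P: (12, 0) + (22, 19). λ = (19 - 0)/(22 - 12) ≡ 19/10 mod 37. 10⁻¹ ≡ 26 (mod 37) since 10·26 = 260 ≡ 1, so λ ≡ 13.
  x = λ² - 12 - 22 = 169 - 34 ≡ 24; y = λ·(12 - 24) - 0 ≡ 29. → (24, 29)
8P: (24, 29) + (22, 19). λ = (19 - 29)/(22 - 24) ≡ 27/35 mod 37. 35⁻¹ ≡ 18 (mod 37), so λ ≡ 5.
  x = λ² - 24 - 22 = 25 - 46 ≡ 16; y = λ·(24 - 16) - 29 ≡ 11. → (16, 11)
9P: (16, 11) + (22, 19). λ = (19 - 11)/(22 - 16) ≡ 8/6 mod 37. 6⁻¹ ≡ 31 (mod 37), so λ ≡ 26.
  x = λ² - 16 - 22 = 676 - 38 ≡ 9; y = λ·(16 - 9) - 11 ≡ 23. → (9, 23)
10P: (9, 23) + (22, 19). λ = (19 - 23)/(22 - 9) ≡ 33/13 mod 37. 13⁻¹ ≡ 20 (mod 37) since 13·20 = 260 ≡ 1, so λ ≡ 31.
  x = λ² - 9 - 22 = 961 - 31 ≡ 5; y = λ·(9 - 5) - 23 ≡ 27. → (5, 27)
11P: (5, 27) + (22, 19). λ = (19 - 27)/(22 - 5) ≡ 29/17 mod 37. 17⁻¹ ≡ 24 (mod 37), so λ ≡ 30.
  x = λ² - 5 - 22 = 900 - 27 ≡ 22; y = λ·(5 - 22) - 27 ≡ 18. → (22, 18)
12P: (22, 18) + (22, 19): same x and y₁ ≡ -y₂, so the sum is O.
12P = O, so the order is 12.

12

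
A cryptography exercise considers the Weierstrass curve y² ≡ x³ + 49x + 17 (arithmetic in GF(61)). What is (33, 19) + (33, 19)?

tangent at (33, 19): λ = (3·33² + 49)/(2·19) ≡ 22/38. 38⁻¹ ≡ 53 (mod 61), so λ ≡ 22·53 ≡ 7.
  x = λ² - 33 - 33 = 49 - 66 ≡ 44; y = λ·(33 - 44) - 19 ≡ 26. → (44, 26)

(44, 26)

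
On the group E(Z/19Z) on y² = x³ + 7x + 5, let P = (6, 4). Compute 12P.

Double-and-add on 12 = (1100)₂. Start with P = (6, 4) for the leading 1-bit.
double: tangent at (6, 4): λ = (3·6² + 7)/(2·4) ≡ 1/8. 8⁻¹ ≡ 12 (mod 19) since 8·12 = 96 ≡ 1, so λ ≡ 1·12 ≡ 12.
  x = λ² - 6 - 6 = 144 - 12 ≡ 18; y = λ·(6 - 18) - 4 ≡ 4. → (18, 4)
add P: (18, 4) + (6, 4). λ = (4 - 4)/(6 - 18) ≡ 0/7 mod 19. 7⁻¹ ≡ 11 (mod 19), so λ ≡ 0.
  x = λ² - 18 - 6 = 0 - 24 ≡ 14; y = λ·(18 - 14) - 4 ≡ 15. → (14, 15)
double: tangent at (14, 15): λ = (3·14² + 7)/(2·15) ≡ 6/11. 11⁻¹ ≡ 7 (mod 19) since 11·7 = 77 ≡ 1, so λ ≡ 6·7 ≡ 4.
  x = λ² - 14 - 14 = 16 - 28 ≡ 7; y = λ·(14 - 7) - 15 ≡ 13. → (7, 13)
double: tangent at (7, 13): λ = (3·7² + 7)/(2·13) ≡ 2/7. 7⁻¹ ≡ 11 (mod 19), so λ ≡ 2·11 ≡ 3.
  x = λ² - 7 - 7 = 9 - 14 ≡ 14; y = λ·(7 - 14) - 13 ≡ 4. → (14, 4)

(14, 4)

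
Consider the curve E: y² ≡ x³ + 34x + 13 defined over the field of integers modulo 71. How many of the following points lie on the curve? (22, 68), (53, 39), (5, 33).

2

(22, 68): 68² ≡ 9, rhs ≡ 49 → off.
(53, 39): 39² ≡ 30, rhs ≡ 30 → on.
(5, 33): 33² ≡ 24, rhs ≡ 24 → on.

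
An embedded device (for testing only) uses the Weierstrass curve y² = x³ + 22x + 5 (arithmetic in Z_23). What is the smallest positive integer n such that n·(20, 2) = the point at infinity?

2P: tangent at (20, 2): λ = (3·20² + 22)/(2·2) ≡ 3/4. 4⁻¹ ≡ 6 (mod 23) since 4·6 = 24 ≡ 1, so λ ≡ 3·6 ≡ 18.
  x = λ² - 20 - 20 = 324 - 40 ≡ 8; y = λ·(20 - 8) - 2 ≡ 7. → (8, 7)
3P: (8, 7) + (20, 2). λ = (2 - 7)/(20 - 8) ≡ 18/12 mod 23. 12⁻¹ ≡ 2 (mod 23) since 12·2 = 24 ≡ 1, so λ ≡ 13.
  x = λ² - 8 - 20 = 169 - 28 ≡ 3; y = λ·(8 - 3) - 7 ≡ 12. → (3, 12)
4P: (3, 12) + (20, 2). λ = (2 - 12)/(20 - 3) ≡ 13/17 mod 23. 17⁻¹ ≡ 19 (mod 23), so λ ≡ 17.
  x = λ² - 3 - 20 = 289 - 23 ≡ 13; y = λ·(3 - 13) - 12 ≡ 2. → (13, 2)
5P: (13, 2) + (20, 2). λ = (2 - 2)/(20 - 13) ≡ 0/7 mod 23. 7⁻¹ ≡ 10 (mod 23) since 7·10 = 70 ≡ 1, so λ ≡ 0.
  x = λ² - 13 - 20 = 0 - 33 ≡ 13; y = λ·(13 - 13) - 2 ≡ 21. → (13, 21)
6P: (13, 21) + (20, 2). λ = (2 - 21)/(20 - 13) ≡ 4/7 mod 23. 7⁻¹ ≡ 10 (mod 23), so λ ≡ 17.
  x = λ² - 13 - 20 = 289 - 33 ≡ 3; y = λ·(13 - 3) - 21 ≡ 11. → (3, 11)
7P: (3, 11) + (20, 2). λ = (2 - 11)/(20 - 3) ≡ 14/17 mod 23. 17⁻¹ ≡ 19 (mod 23), so λ ≡ 13.
  x = λ² - 3 - 20 = 169 - 23 ≡ 8; y = λ·(3 - 8) - 11 ≡ 16. → (8, 16)
8P: (8, 16) + (20, 2). λ = (2 - 16)/(20 - 8) ≡ 9/12 mod 23. 12⁻¹ ≡ 2 (mod 23) since 12·2 = 24 ≡ 1, so λ ≡ 18.
  x = λ² - 8 - 20 = 324 - 28 ≡ 20; y = λ·(8 - 20) - 16 ≡ 21. → (20, 21)
9P: (20, 21) + (20, 2): same x and y₁ ≡ -y₂, so the sum is the point at infinity.
9P = the point at infinity, so the order is 9.

9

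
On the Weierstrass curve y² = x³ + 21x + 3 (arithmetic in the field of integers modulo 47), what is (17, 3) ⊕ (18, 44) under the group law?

(1, 42)

(17, 3) + (18, 44). λ = (44 - 3)/(18 - 17) ≡ 41/1 mod 47. 1⁻¹ ≡ 1 (mod 47) since 1·1 = 1 ≡ 1, so λ ≡ 41.
  x = λ² - 17 - 18 = 1681 - 35 ≡ 1; y = λ·(17 - 1) - 3 ≡ 42. → (1, 42)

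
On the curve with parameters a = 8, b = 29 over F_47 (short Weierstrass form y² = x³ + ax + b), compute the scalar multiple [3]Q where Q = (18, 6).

(10, 13)

Repeated addition: build up to 3Q.
2Q: tangent at (18, 6): λ = (3·18² + 8)/(2·6) ≡ 40/12. 12⁻¹ ≡ 4 (mod 47) since 12·4 = 48 ≡ 1, so λ ≡ 40·4 ≡ 19.
  x = λ² - 18 - 18 = 361 - 36 ≡ 43; y = λ·(18 - 43) - 6 ≡ 36. → (43, 36)
3Q: (43, 36) + (18, 6). λ = (6 - 36)/(18 - 43) ≡ 17/22 mod 47. 22⁻¹ ≡ 15 (mod 47) since 22·15 = 330 ≡ 1, so λ ≡ 20.
  x = λ² - 43 - 18 = 400 - 61 ≡ 10; y = λ·(43 - 10) - 36 ≡ 13. → (10, 13)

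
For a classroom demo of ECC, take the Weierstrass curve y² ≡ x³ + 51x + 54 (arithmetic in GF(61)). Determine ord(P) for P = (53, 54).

12

2P: tangent at (53, 54): λ = (3·53² + 51)/(2·54) ≡ 60/47. 47⁻¹ ≡ 13 (mod 61), so λ ≡ 60·13 ≡ 48.
  x = λ² - 53 - 53 = 2304 - 106 ≡ 2; y = λ·(53 - 2) - 54 ≡ 15. → (2, 15)
3P: (2, 15) + (53, 54). λ = (54 - 15)/(53 - 2) ≡ 39/51 mod 61. 51⁻¹ ≡ 6 (mod 61) since 51·6 = 306 ≡ 1, so λ ≡ 51.
  x = λ² - 2 - 53 = 2601 - 55 ≡ 45; y = λ·(2 - 45) - 15 ≡ 49. → (45, 49)
4P: (45, 49) + (53, 54). λ = (54 - 49)/(53 - 45) ≡ 5/8 mod 61. 8⁻¹ ≡ 23 (mod 61), so λ ≡ 54.
  x = λ² - 45 - 53 = 2916 - 98 ≡ 12; y = λ·(45 - 12) - 49 ≡ 25. → (12, 25)
5P: (12, 25) + (53, 54). λ = (54 - 25)/(53 - 12) ≡ 29/41 mod 61. 41⁻¹ ≡ 3 (mod 61) since 41·3 = 123 ≡ 1, so λ ≡ 26.
  x = λ² - 12 - 53 = 676 - 65 ≡ 1; y = λ·(12 - 1) - 25 ≡ 17. → (1, 17)
6P: (1, 17) + (53, 54). λ = (54 - 17)/(53 - 1) ≡ 37/52 mod 61. 52⁻¹ ≡ 27 (mod 61), so λ ≡ 23.
  x = λ² - 1 - 53 = 529 - 54 ≡ 48; y = λ·(1 - 48) - 17 ≡ 0. → (48, 0)
7P: (48, 0) + (53, 54). λ = (54 - 0)/(53 - 48) ≡ 54/5 mod 61. 5⁻¹ ≡ 49 (mod 61), so λ ≡ 23.
  x = λ² - 48 - 53 = 529 - 101 ≡ 1; y = λ·(48 - 1) - 0 ≡ 44. → (1, 44)
8P: (1, 44) + (53, 54). λ = (54 - 44)/(53 - 1) ≡ 10/52 mod 61. 52⁻¹ ≡ 27 (mod 61) since 52·27 = 1404 ≡ 1, so λ ≡ 26.
  x = λ² - 1 - 53 = 676 - 54 ≡ 12; y = λ·(1 - 12) - 44 ≡ 36. → (12, 36)
9P: (12, 36) + (53, 54). λ = (54 - 36)/(53 - 12) ≡ 18/41 mod 61. 41⁻¹ ≡ 3 (mod 61), so λ ≡ 54.
  x = λ² - 12 - 53 = 2916 - 65 ≡ 45; y = λ·(12 - 45) - 36 ≡ 12. → (45, 12)
10P: (45, 12) + (53, 54). λ = (54 - 12)/(53 - 45) ≡ 42/8 mod 61. 8⁻¹ ≡ 23 (mod 61) since 8·23 = 184 ≡ 1, so λ ≡ 51.
  x = λ² - 45 - 53 = 2601 - 98 ≡ 2; y = λ·(45 - 2) - 12 ≡ 46. → (2, 46)
11P: (2, 46) + (53, 54). λ = (54 - 46)/(53 - 2) ≡ 8/51 mod 61. 51⁻¹ ≡ 6 (mod 61) since 51·6 = 306 ≡ 1, so λ ≡ 48.
  x = λ² - 2 - 53 = 2304 - 55 ≡ 53; y = λ·(2 - 53) - 46 ≡ 7. → (53, 7)
12P: (53, 7) + (53, 54): same x and y₁ ≡ -y₂, so the sum is O.
12P = O, so the order is 12.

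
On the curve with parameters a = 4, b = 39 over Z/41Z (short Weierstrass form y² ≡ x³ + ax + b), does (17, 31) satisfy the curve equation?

yes

y² = 31² ≡ 18; x³ + 4x + 39 = 5020 ≡ 18 (mod 41). 18 = 18.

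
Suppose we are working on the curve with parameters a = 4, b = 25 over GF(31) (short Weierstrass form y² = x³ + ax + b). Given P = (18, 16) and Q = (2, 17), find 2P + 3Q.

First 2P:
Repeated addition: build up to 2P.
2P: tangent at (18, 16): λ = (3·18² + 4)/(2·16) ≡ 15/1. 1⁻¹ ≡ 1 (mod 31), so λ ≡ 15·1 ≡ 15.
  x = λ² - 18 - 18 = 225 - 36 ≡ 3; y = λ·(18 - 3) - 16 ≡ 23. → (3, 23)
2P = (3, 23).
Next 3Q:
Repeated addition: build up to 3Q.
2Q: tangent at (2, 17): λ = (3·2² + 4)/(2·17) ≡ 16/3. 3⁻¹ ≡ 21 (mod 31), so λ ≡ 16·21 ≡ 26.
  x = λ² - 2 - 2 = 676 - 4 ≡ 21; y = λ·(2 - 21) - 17 ≡ 16. → (21, 16)
3Q: (21, 16) + (2, 17). λ = (17 - 16)/(2 - 21) ≡ 1/12 mod 31. 12⁻¹ ≡ 13 (mod 31), so λ ≡ 13.
  x = λ² - 21 - 2 = 169 - 23 ≡ 22; y = λ·(21 - 22) - 16 ≡ 2. → (22, 2)
3Q = (22, 2).
Finally 2P + 3Q:
(3, 23) + (22, 2). λ = (2 - 23)/(22 - 3) ≡ 10/19 mod 31. 19⁻¹ ≡ 18 (mod 31), so λ ≡ 25.
  x = λ² - 3 - 22 = 625 - 25 ≡ 11; y = λ·(3 - 11) - 23 ≡ 25. → (11, 25)

(11, 25)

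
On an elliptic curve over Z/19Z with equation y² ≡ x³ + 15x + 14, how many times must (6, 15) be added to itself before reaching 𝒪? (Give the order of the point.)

2P: tangent at (6, 15): λ = (3·6² + 15)/(2·15) ≡ 9/11. 11⁻¹ ≡ 7 (mod 19), so λ ≡ 9·7 ≡ 6.
  x = λ² - 6 - 6 = 36 - 12 ≡ 5; y = λ·(6 - 5) - 15 ≡ 10. → (5, 10)
3P: (5, 10) + (6, 15). λ = (15 - 10)/(6 - 5) ≡ 5/1 mod 19. 1⁻¹ ≡ 1 (mod 19), so λ ≡ 5.
  x = λ² - 5 - 6 = 25 - 11 ≡ 14; y = λ·(5 - 14) - 10 ≡ 2. → (14, 2)
4P: (14, 2) + (6, 15). λ = (15 - 2)/(6 - 14) ≡ 13/11 mod 19. 11⁻¹ ≡ 7 (mod 19), so λ ≡ 15.
  x = λ² - 14 - 6 = 225 - 20 ≡ 15; y = λ·(14 - 15) - 2 ≡ 2. → (15, 2)
5P: (15, 2) + (6, 15). λ = (15 - 2)/(6 - 15) ≡ 13/10 mod 19. 10⁻¹ ≡ 2 (mod 19), so λ ≡ 7.
  x = λ² - 15 - 6 = 49 - 21 ≡ 9; y = λ·(15 - 9) - 2 ≡ 2. → (9, 2)
6P: (9, 2) + (6, 15). λ = (15 - 2)/(6 - 9) ≡ 13/16 mod 19. 16⁻¹ ≡ 6 (mod 19) since 16·6 = 96 ≡ 1, so λ ≡ 2.
  x = λ² - 9 - 6 = 4 - 15 ≡ 8; y = λ·(9 - 8) - 2 ≡ 0. → (8, 0)
7P: (8, 0) + (6, 15). λ = (15 - 0)/(6 - 8) ≡ 15/17 mod 19. 17⁻¹ ≡ 9 (mod 19) since 17·9 = 153 ≡ 1, so λ ≡ 2.
  x = λ² - 8 - 6 = 4 - 14 ≡ 9; y = λ·(8 - 9) - 0 ≡ 17. → (9, 17)
8P: (9, 17) + (6, 15). λ = (15 - 17)/(6 - 9) ≡ 17/16 mod 19. 16⁻¹ ≡ 6 (mod 19), so λ ≡ 7.
  x = λ² - 9 - 6 = 49 - 15 ≡ 15; y = λ·(9 - 15) - 17 ≡ 17. → (15, 17)
9P: (15, 17) + (6, 15). λ = (15 - 17)/(6 - 15) ≡ 17/10 mod 19. 10⁻¹ ≡ 2 (mod 19) since 10·2 = 20 ≡ 1, so λ ≡ 15.
  x = λ² - 15 - 6 = 225 - 21 ≡ 14; y = λ·(15 - 14) - 17 ≡ 17. → (14, 17)
10P: (14, 17) + (6, 15). λ = (15 - 17)/(6 - 14) ≡ 17/11 mod 19. 11⁻¹ ≡ 7 (mod 19), so λ ≡ 5.
  x = λ² - 14 - 6 = 25 - 20 ≡ 5; y = λ·(14 - 5) - 17 ≡ 9. → (5, 9)
11P: (5, 9) + (6, 15). λ = (15 - 9)/(6 - 5) ≡ 6/1 mod 19. 1⁻¹ ≡ 1 (mod 19), so λ ≡ 6.
  x = λ² - 5 - 6 = 36 - 11 ≡ 6; y = λ·(5 - 6) - 9 ≡ 4. → (6, 4)
12P: (6, 4) + (6, 15): same x and y₁ ≡ -y₂, so the sum is 𝒪.
12P = 𝒪, so the order is 12.

12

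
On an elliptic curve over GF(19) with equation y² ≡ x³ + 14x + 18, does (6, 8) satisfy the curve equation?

no

y² = 8² ≡ 7; x³ + 14x + 18 = 318 ≡ 14 (mod 19). 7 ≠ 14.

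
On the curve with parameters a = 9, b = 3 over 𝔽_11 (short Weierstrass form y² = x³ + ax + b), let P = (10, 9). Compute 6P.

(8, 9)

Double-and-add on 6 = (110)₂. Start with P = (10, 9) for the leading 1-bit.
double: tangent at (10, 9): λ = (3·10² + 9)/(2·9) ≡ 1/7. 7⁻¹ ≡ 8 (mod 11), so λ ≡ 1·8 ≡ 8.
  x = λ² - 10 - 10 = 64 - 20 ≡ 0; y = λ·(10 - 0) - 9 ≡ 5. → (0, 5)
add P: (0, 5) + (10, 9). λ = (9 - 5)/(10 - 0) ≡ 4/10 mod 11. 10⁻¹ ≡ 10 (mod 11) since 10·10 = 100 ≡ 1, so λ ≡ 7.
  x = λ² - 0 - 10 = 49 - 10 ≡ 6; y = λ·(0 - 6) - 5 ≡ 8. → (6, 8)
double: tangent at (6, 8): λ = (3·6² + 9)/(2·8) ≡ 7/5. 5⁻¹ ≡ 9 (mod 11), so λ ≡ 7·9 ≡ 8.
  x = λ² - 6 - 6 = 64 - 12 ≡ 8; y = λ·(6 - 8) - 8 ≡ 9. → (8, 9)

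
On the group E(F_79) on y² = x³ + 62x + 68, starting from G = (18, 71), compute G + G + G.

(57, 8)

Repeated addition: build up to 3G.
2G: tangent at (18, 71): λ = (3·18² + 62)/(2·71) ≡ 7/63. 63⁻¹ ≡ 74 (mod 79), so λ ≡ 7·74 ≡ 44.
  x = λ² - 18 - 18 = 1936 - 36 ≡ 4; y = λ·(18 - 4) - 71 ≡ 71. → (4, 71)
3G: (4, 71) + (18, 71). λ = (71 - 71)/(18 - 4) ≡ 0/14 mod 79. 14⁻¹ ≡ 17 (mod 79) since 14·17 = 238 ≡ 1, so λ ≡ 0.
  x = λ² - 4 - 18 = 0 - 22 ≡ 57; y = λ·(4 - 57) - 71 ≡ 8. → (57, 8)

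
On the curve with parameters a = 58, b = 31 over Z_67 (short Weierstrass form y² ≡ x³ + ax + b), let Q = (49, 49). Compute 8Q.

(39, 21)

Double-and-add on 8 = (1000)₂. Start with Q = (49, 49) for the leading 1-bit.
double: tangent at (49, 49): λ = (3·49² + 58)/(2·49) ≡ 25/31. 31⁻¹ ≡ 13 (mod 67) since 31·13 = 403 ≡ 1, so λ ≡ 25·13 ≡ 57.
  x = λ² - 49 - 49 = 3249 - 98 ≡ 2; y = λ·(49 - 2) - 49 ≡ 17. → (2, 17)
double: tangent at (2, 17): λ = (3·2² + 58)/(2·17) ≡ 3/34. 34⁻¹ ≡ 2 (mod 67), so λ ≡ 3·2 ≡ 6.
  x = λ² - 2 - 2 = 36 - 4 ≡ 32; y = λ·(2 - 32) - 17 ≡ 4. → (32, 4)
double: tangent at (32, 4): λ = (3·32² + 58)/(2·4) ≡ 48/8. 8⁻¹ ≡ 42 (mod 67), so λ ≡ 48·42 ≡ 6.
  x = λ² - 32 - 32 = 36 - 64 ≡ 39; y = λ·(32 - 39) - 4 ≡ 21. → (39, 21)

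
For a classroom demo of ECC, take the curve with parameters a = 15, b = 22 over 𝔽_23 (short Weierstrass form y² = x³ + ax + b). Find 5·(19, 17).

(4, 13)

Write P = (19, 17).
Double-and-add on 5 = (101)₂. Start with P = (19, 17) for the leading 1-bit.
double: tangent at (19, 17): λ = (3·19² + 15)/(2·17) ≡ 17/11. 11⁻¹ ≡ 21 (mod 23), so λ ≡ 17·21 ≡ 12.
  x = λ² - 19 - 19 = 144 - 38 ≡ 14; y = λ·(19 - 14) - 17 ≡ 20. → (14, 20)
double: tangent at (14, 20): λ = (3·14² + 15)/(2·20) ≡ 5/17. 17⁻¹ ≡ 19 (mod 23), so λ ≡ 5·19 ≡ 3.
  x = λ² - 14 - 14 = 9 - 28 ≡ 4; y = λ·(14 - 4) - 20 ≡ 10. → (4, 10)
add P: (4, 10) + (19, 17). λ = (17 - 10)/(19 - 4) ≡ 7/15 mod 23. 15⁻¹ ≡ 20 (mod 23), so λ ≡ 2.
  x = λ² - 4 - 19 = 4 - 23 ≡ 4; y = λ·(4 - 4) - 10 ≡ 13. → (4, 13)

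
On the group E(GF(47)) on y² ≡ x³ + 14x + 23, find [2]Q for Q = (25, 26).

tangent at (25, 26): λ = (3·25² + 14)/(2·26) ≡ 9/5. 5⁻¹ ≡ 19 (mod 47) since 5·19 = 95 ≡ 1, so λ ≡ 9·19 ≡ 30.
  x = λ² - 25 - 25 = 900 - 50 ≡ 4; y = λ·(25 - 4) - 26 ≡ 40. → (4, 40)

(4, 40)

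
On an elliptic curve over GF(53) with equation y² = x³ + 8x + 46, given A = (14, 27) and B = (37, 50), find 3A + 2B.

(10, 38)

First 3A:
Repeated addition: build up to 3A.
2A: tangent at (14, 27): λ = (3·14² + 8)/(2·27) ≡ 13/1. 1⁻¹ ≡ 1 (mod 53) since 1·1 = 1 ≡ 1, so λ ≡ 13·1 ≡ 13.
  x = λ² - 14 - 14 = 169 - 28 ≡ 35; y = λ·(14 - 35) - 27 ≡ 18. → (35, 18)
3A: (35, 18) + (14, 27). λ = (27 - 18)/(14 - 35) ≡ 9/32 mod 53. 32⁻¹ ≡ 5 (mod 53), so λ ≡ 45.
  x = λ² - 35 - 14 = 2025 - 49 ≡ 15; y = λ·(35 - 15) - 18 ≡ 34. → (15, 34)
3A = (15, 34).
Next 2B:
Repeated addition: build up to 2B.
2B: tangent at (37, 50): λ = (3·37² + 8)/(2·50) ≡ 34/47. 47⁻¹ ≡ 44 (mod 53) since 47·44 = 2068 ≡ 1, so λ ≡ 34·44 ≡ 12.
  x = λ² - 37 - 37 = 144 - 74 ≡ 17; y = λ·(37 - 17) - 50 ≡ 31. → (17, 31)
2B = (17, 31).
Finally 3A + 2B:
(15, 34) + (17, 31). λ = (31 - 34)/(17 - 15) ≡ 50/2 mod 53. 2⁻¹ ≡ 27 (mod 53) since 2·27 = 54 ≡ 1, so λ ≡ 25.
  x = λ² - 15 - 17 = 625 - 32 ≡ 10; y = λ·(15 - 10) - 34 ≡ 38. → (10, 38)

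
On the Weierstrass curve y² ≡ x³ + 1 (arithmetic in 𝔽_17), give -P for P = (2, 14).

-(2, 14) = (2, -14 mod 17) = (2, 3).

(2, 3)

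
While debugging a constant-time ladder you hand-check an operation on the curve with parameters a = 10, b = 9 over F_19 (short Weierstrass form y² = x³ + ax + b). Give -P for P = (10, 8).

-(10, 8) = (10, -8 mod 19) = (10, 11).

(10, 11)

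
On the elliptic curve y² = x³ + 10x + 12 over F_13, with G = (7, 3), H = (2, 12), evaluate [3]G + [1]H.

First 3G:
Repeated addition: build up to 3G.
2G: tangent at (7, 3): λ = (3·7² + 10)/(2·3) ≡ 1/6. 6⁻¹ ≡ 11 (mod 13) since 6·11 = 66 ≡ 1, so λ ≡ 1·11 ≡ 11.
  x = λ² - 7 - 7 = 121 - 14 ≡ 3; y = λ·(7 - 3) - 3 ≡ 2. → (3, 2)
3G: (3, 2) + (7, 3). λ = (3 - 2)/(7 - 3) ≡ 1/4 mod 13. 4⁻¹ ≡ 10 (mod 13) since 4·10 = 40 ≡ 1, so λ ≡ 10.
  x = λ² - 3 - 7 = 100 - 10 ≡ 12; y = λ·(3 - 12) - 2 ≡ 12. → (12, 12)
3G = (12, 12).
Finally 3G + H:
(12, 12) + (2, 12). λ = (12 - 12)/(2 - 12) ≡ 0/3 mod 13. 3⁻¹ ≡ 9 (mod 13), so λ ≡ 0.
  x = λ² - 12 - 2 = 0 - 14 ≡ 12; y = λ·(12 - 12) - 12 ≡ 1. → (12, 1)

(12, 1)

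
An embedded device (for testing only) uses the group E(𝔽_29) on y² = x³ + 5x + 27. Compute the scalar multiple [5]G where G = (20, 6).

(14, 17)

Double-and-add on 5 = (101)₂. Start with G = (20, 6) for the leading 1-bit.
double: tangent at (20, 6): λ = (3·20² + 5)/(2·6) ≡ 16/12. 12⁻¹ ≡ 17 (mod 29), so λ ≡ 16·17 ≡ 11.
  x = λ² - 20 - 20 = 121 - 40 ≡ 23; y = λ·(20 - 23) - 6 ≡ 19. → (23, 19)
double: tangent at (23, 19): λ = (3·23² + 5)/(2·19) ≡ 26/9. 9⁻¹ ≡ 13 (mod 29) since 9·13 = 117 ≡ 1, so λ ≡ 26·13 ≡ 19.
  x = λ² - 23 - 23 = 361 - 46 ≡ 25; y = λ·(23 - 25) - 19 ≡ 1. → (25, 1)
add G: (25, 1) + (20, 6). λ = (6 - 1)/(20 - 25) ≡ 5/24 mod 29. 24⁻¹ ≡ 23 (mod 29) since 24·23 = 552 ≡ 1, so λ ≡ 28.
  x = λ² - 25 - 20 = 784 - 45 ≡ 14; y = λ·(25 - 14) - 1 ≡ 17. → (14, 17)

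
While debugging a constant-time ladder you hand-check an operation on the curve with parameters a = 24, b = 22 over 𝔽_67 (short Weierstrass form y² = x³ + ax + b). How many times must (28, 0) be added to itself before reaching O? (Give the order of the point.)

2P: (28, 0) + (28, 0): same x and y₁ ≡ -y₂, so the sum is O.
2P = O, so the order is 2.

2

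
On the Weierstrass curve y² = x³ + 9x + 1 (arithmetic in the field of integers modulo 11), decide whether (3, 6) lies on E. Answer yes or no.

no

y² = 6² ≡ 3; x³ + 9x + 1 = 55 ≡ 0 (mod 11). 3 ≠ 0.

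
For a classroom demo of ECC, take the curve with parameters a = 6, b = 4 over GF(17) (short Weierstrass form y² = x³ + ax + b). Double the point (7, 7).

(3, 10)

tangent at (7, 7): λ = (3·7² + 6)/(2·7) ≡ 0/14. 14⁻¹ ≡ 11 (mod 17) since 14·11 = 154 ≡ 1, so λ ≡ 0·11 ≡ 0.
  x = λ² - 7 - 7 = 0 - 14 ≡ 3; y = λ·(7 - 3) - 7 ≡ 10. → (3, 10)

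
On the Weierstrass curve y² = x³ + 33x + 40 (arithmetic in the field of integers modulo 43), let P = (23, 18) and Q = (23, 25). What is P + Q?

O

The two points share x = 23 and their y-coordinates satisfy 18 + 25 ≡ 0 (mod 43), so they are inverses. Their sum is the point at infinity.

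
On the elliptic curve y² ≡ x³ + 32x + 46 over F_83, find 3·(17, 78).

(65, 19)

Write Q = (17, 78).
Repeated addition: build up to 3Q.
2Q: tangent at (17, 78): λ = (3·17² + 32)/(2·78) ≡ 69/73. 73⁻¹ ≡ 58 (mod 83), so λ ≡ 69·58 ≡ 18.
  x = λ² - 17 - 17 = 324 - 34 ≡ 41; y = λ·(17 - 41) - 78 ≡ 71. → (41, 71)
3Q: (41, 71) + (17, 78). λ = (78 - 71)/(17 - 41) ≡ 7/59 mod 83. 59⁻¹ ≡ 38 (mod 83), so λ ≡ 17.
  x = λ² - 41 - 17 = 289 - 58 ≡ 65; y = λ·(41 - 65) - 71 ≡ 19. → (65, 19)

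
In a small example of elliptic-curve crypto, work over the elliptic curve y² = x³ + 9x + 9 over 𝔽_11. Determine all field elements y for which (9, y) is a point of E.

4, 7

x³ + 9x + 9 = 819 ≡ 5 (mod 11).
Square roots of 5 mod 11: 4 and 7 (since 4² = 16 ≡ 5).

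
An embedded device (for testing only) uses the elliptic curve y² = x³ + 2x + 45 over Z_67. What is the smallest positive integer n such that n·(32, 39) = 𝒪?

8

2P: tangent at (32, 39): λ = (3·32² + 2)/(2·39) ≡ 59/11. 11⁻¹ ≡ 61 (mod 67), so λ ≡ 59·61 ≡ 48.
  x = λ² - 32 - 32 = 2304 - 64 ≡ 29; y = λ·(32 - 29) - 39 ≡ 38. → (29, 38)
3P: (29, 38) + (32, 39). λ = (39 - 38)/(32 - 29) ≡ 1/3 mod 67. 3⁻¹ ≡ 45 (mod 67) since 3·45 = 135 ≡ 1, so λ ≡ 45.
  x = λ² - 29 - 32 = 2025 - 61 ≡ 21; y = λ·(29 - 21) - 38 ≡ 54. → (21, 54)
4P: (21, 54) + (32, 39). λ = (39 - 54)/(32 - 21) ≡ 52/11 mod 67. 11⁻¹ ≡ 61 (mod 67) since 11·61 = 671 ≡ 1, so λ ≡ 23.
  x = λ² - 21 - 32 = 529 - 53 ≡ 7; y = λ·(21 - 7) - 54 ≡ 0. → (7, 0)
5P: (7, 0) + (32, 39). λ = (39 - 0)/(32 - 7) ≡ 39/25 mod 67. 25⁻¹ ≡ 59 (mod 67), so λ ≡ 23.
  x = λ² - 7 - 32 = 529 - 39 ≡ 21; y = λ·(7 - 21) - 0 ≡ 13. → (21, 13)
6P: (21, 13) + (32, 39). λ = (39 - 13)/(32 - 21) ≡ 26/11 mod 67. 11⁻¹ ≡ 61 (mod 67) since 11·61 = 671 ≡ 1, so λ ≡ 45.
  x = λ² - 21 - 32 = 2025 - 53 ≡ 29; y = λ·(21 - 29) - 13 ≡ 29. → (29, 29)
7P: (29, 29) + (32, 39). λ = (39 - 29)/(32 - 29) ≡ 10/3 mod 67. 3⁻¹ ≡ 45 (mod 67), so λ ≡ 48.
  x = λ² - 29 - 32 = 2304 - 61 ≡ 32; y = λ·(29 - 32) - 29 ≡ 28. → (32, 28)
8P: (32, 28) + (32, 39): same x and y₁ ≡ -y₂, so the sum is 𝒪.
8P = 𝒪, so the order is 8.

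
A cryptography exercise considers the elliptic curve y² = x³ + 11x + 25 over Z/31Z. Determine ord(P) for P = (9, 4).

10

2P: tangent at (9, 4): λ = (3·9² + 11)/(2·4) ≡ 6/8. 8⁻¹ ≡ 4 (mod 31), so λ ≡ 6·4 ≡ 24.
  x = λ² - 9 - 9 = 576 - 18 ≡ 0; y = λ·(9 - 0) - 4 ≡ 26. → (0, 26)
3P: (0, 26) + (9, 4). λ = (4 - 26)/(9 - 0) ≡ 9/9 mod 31. 9⁻¹ ≡ 7 (mod 31), so λ ≡ 1.
  x = λ² - 0 - 9 = 1 - 9 ≡ 23; y = λ·(0 - 23) - 26 ≡ 13. → (23, 13)
4P: (23, 13) + (9, 4). λ = (4 - 13)/(9 - 23) ≡ 22/17 mod 31. 17⁻¹ ≡ 11 (mod 31), so λ ≡ 25.
  x = λ² - 23 - 9 = 625 - 32 ≡ 4; y = λ·(23 - 4) - 13 ≡ 28. → (4, 28)
5P: (4, 28) + (9, 4). λ = (4 - 28)/(9 - 4) ≡ 7/5 mod 31. 5⁻¹ ≡ 25 (mod 31), so λ ≡ 20.
  x = λ² - 4 - 9 = 400 - 13 ≡ 15; y = λ·(4 - 15) - 28 ≡ 0. → (15, 0)
6P: (15, 0) + (9, 4). λ = (4 - 0)/(9 - 15) ≡ 4/25 mod 31. 25⁻¹ ≡ 5 (mod 31) since 25·5 = 125 ≡ 1, so λ ≡ 20.
  x = λ² - 15 - 9 = 400 - 24 ≡ 4; y = λ·(15 - 4) - 0 ≡ 3. → (4, 3)
7P: (4, 3) + (9, 4). λ = (4 - 3)/(9 - 4) ≡ 1/5 mod 31. 5⁻¹ ≡ 25 (mod 31) since 5·25 = 125 ≡ 1, so λ ≡ 25.
  x = λ² - 4 - 9 = 625 - 13 ≡ 23; y = λ·(4 - 23) - 3 ≡ 18. → (23, 18)
8P: (23, 18) + (9, 4). λ = (4 - 18)/(9 - 23) ≡ 17/17 mod 31. 17⁻¹ ≡ 11 (mod 31) since 17·11 = 187 ≡ 1, so λ ≡ 1.
  x = λ² - 23 - 9 = 1 - 32 ≡ 0; y = λ·(23 - 0) - 18 ≡ 5. → (0, 5)
9P: (0, 5) + (9, 4). λ = (4 - 5)/(9 - 0) ≡ 30/9 mod 31. 9⁻¹ ≡ 7 (mod 31), so λ ≡ 24.
  x = λ² - 0 - 9 = 576 - 9 ≡ 9; y = λ·(0 - 9) - 5 ≡ 27. → (9, 27)
10P: (9, 27) + (9, 4): same x and y₁ ≡ -y₂, so the sum is O.
10P = O, so the order is 10.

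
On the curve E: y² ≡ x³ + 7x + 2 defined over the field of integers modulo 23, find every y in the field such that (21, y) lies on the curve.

x³ + 7x + 2 = 9410 ≡ 3 (mod 23).
Square roots of 3 mod 23: 7 and 16 (since 7² = 49 ≡ 3).

7, 16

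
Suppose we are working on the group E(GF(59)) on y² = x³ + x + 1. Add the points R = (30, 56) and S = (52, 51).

(43, 14)

(30, 56) + (52, 51). λ = (51 - 56)/(52 - 30) ≡ 54/22 mod 59. 22⁻¹ ≡ 51 (mod 59), so λ ≡ 40.
  x = λ² - 30 - 52 = 1600 - 82 ≡ 43; y = λ·(30 - 43) - 56 ≡ 14. → (43, 14)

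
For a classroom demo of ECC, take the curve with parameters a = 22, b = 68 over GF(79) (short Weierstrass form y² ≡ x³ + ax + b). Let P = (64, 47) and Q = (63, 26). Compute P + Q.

(77, 75)

(64, 47) + (63, 26). λ = (26 - 47)/(63 - 64) ≡ 58/78 mod 79. 78⁻¹ ≡ 78 (mod 79), so λ ≡ 21.
  x = λ² - 64 - 63 = 441 - 127 ≡ 77; y = λ·(64 - 77) - 47 ≡ 75. → (77, 75)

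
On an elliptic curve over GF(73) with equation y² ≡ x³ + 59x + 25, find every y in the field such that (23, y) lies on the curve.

x³ + 59x + 25 = 13549 ≡ 44 (mod 73).
44 is a non-residue mod 73; no y exists.

none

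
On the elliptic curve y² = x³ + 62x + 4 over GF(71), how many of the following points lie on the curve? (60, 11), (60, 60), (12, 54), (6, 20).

(60, 11): 11² ≡ 50, rhs ≡ 50 → on.
(60, 60): 60² ≡ 50, rhs ≡ 50 → on.
(12, 54): 54² ≡ 5, rhs ≡ 62 → off.
(6, 20): 20² ≡ 45, rhs ≡ 24 → off.

2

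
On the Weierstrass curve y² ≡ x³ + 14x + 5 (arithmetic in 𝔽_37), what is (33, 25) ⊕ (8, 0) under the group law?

(34, 11)

(33, 25) + (8, 0). λ = (0 - 25)/(8 - 33) ≡ 12/12 mod 37. 12⁻¹ ≡ 34 (mod 37), so λ ≡ 1.
  x = λ² - 33 - 8 = 1 - 41 ≡ 34; y = λ·(33 - 34) - 25 ≡ 11. → (34, 11)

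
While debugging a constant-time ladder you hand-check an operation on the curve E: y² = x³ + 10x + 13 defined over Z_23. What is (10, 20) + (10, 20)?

(7, 9)

tangent at (10, 20): λ = (3·10² + 10)/(2·20) ≡ 11/17. 17⁻¹ ≡ 19 (mod 23), so λ ≡ 11·19 ≡ 2.
  x = λ² - 10 - 10 = 4 - 20 ≡ 7; y = λ·(10 - 7) - 20 ≡ 9. → (7, 9)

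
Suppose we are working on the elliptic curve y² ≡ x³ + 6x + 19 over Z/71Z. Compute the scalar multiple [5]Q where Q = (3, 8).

Repeated addition: build up to 5Q.
2Q: tangent at (3, 8): λ = (3·3² + 6)/(2·8) ≡ 33/16. 16⁻¹ ≡ 40 (mod 71), so λ ≡ 33·40 ≡ 42.
  x = λ² - 3 - 3 = 1764 - 6 ≡ 54; y = λ·(3 - 54) - 8 ≡ 51. → (54, 51)
3Q: (54, 51) + (3, 8). λ = (8 - 51)/(3 - 54) ≡ 28/20 mod 71. 20⁻¹ ≡ 32 (mod 71) since 20·32 = 640 ≡ 1, so λ ≡ 44.
  x = λ² - 54 - 3 = 1936 - 57 ≡ 33; y = λ·(54 - 33) - 51 ≡ 21. → (33, 21)
4Q: (33, 21) + (3, 8). λ = (8 - 21)/(3 - 33) ≡ 58/41 mod 71. 41⁻¹ ≡ 26 (mod 71), so λ ≡ 17.
  x = λ² - 33 - 3 = 289 - 36 ≡ 40; y = λ·(33 - 40) - 21 ≡ 2. → (40, 2)
5Q: (40, 2) + (3, 8). λ = (8 - 2)/(3 - 40) ≡ 6/34 mod 71. 34⁻¹ ≡ 23 (mod 71) since 34·23 = 782 ≡ 1, so λ ≡ 67.
  x = λ² - 40 - 3 = 4489 - 43 ≡ 44; y = λ·(40 - 44) - 2 ≡ 14. → (44, 14)

(44, 14)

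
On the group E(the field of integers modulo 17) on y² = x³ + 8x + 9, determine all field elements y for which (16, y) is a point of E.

0

x³ + 8x + 9 = 4233 ≡ 0 (mod 17).
Only y = 0 satisfies y² ≡ 0.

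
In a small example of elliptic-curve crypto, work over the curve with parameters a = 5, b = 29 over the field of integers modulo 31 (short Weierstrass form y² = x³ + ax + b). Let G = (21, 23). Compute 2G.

tangent at (21, 23): λ = (3·21² + 5)/(2·23) ≡ 26/15. 15⁻¹ ≡ 29 (mod 31) since 15·29 = 435 ≡ 1, so λ ≡ 26·29 ≡ 10.
  x = λ² - 21 - 21 = 100 - 42 ≡ 27; y = λ·(21 - 27) - 23 ≡ 10. → (27, 10)

(27, 10)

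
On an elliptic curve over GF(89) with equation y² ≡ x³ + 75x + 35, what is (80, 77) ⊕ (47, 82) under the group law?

(31, 72)

(80, 77) + (47, 82). λ = (82 - 77)/(47 - 80) ≡ 5/56 mod 89. 56⁻¹ ≡ 62 (mod 89) since 56·62 = 3472 ≡ 1, so λ ≡ 43.
  x = λ² - 80 - 47 = 1849 - 127 ≡ 31; y = λ·(80 - 31) - 77 ≡ 72. → (31, 72)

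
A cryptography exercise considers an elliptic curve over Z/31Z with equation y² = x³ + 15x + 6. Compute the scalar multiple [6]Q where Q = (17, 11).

(23, 26)

Repeated addition: build up to 6Q.
2Q: tangent at (17, 11): λ = (3·17² + 15)/(2·11) ≡ 14/22. 22⁻¹ ≡ 24 (mod 31) since 22·24 = 528 ≡ 1, so λ ≡ 14·24 ≡ 26.
  x = λ² - 17 - 17 = 676 - 34 ≡ 22; y = λ·(17 - 22) - 11 ≡ 14. → (22, 14)
3Q: (22, 14) + (17, 11). λ = (11 - 14)/(17 - 22) ≡ 28/26 mod 31. 26⁻¹ ≡ 6 (mod 31), so λ ≡ 13.
  x = λ² - 22 - 17 = 169 - 39 ≡ 6; y = λ·(22 - 6) - 14 ≡ 8. → (6, 8)
4Q: (6, 8) + (17, 11). λ = (11 - 8)/(17 - 6) ≡ 3/11 mod 31. 11⁻¹ ≡ 17 (mod 31) since 11·17 = 187 ≡ 1, so λ ≡ 20.
  x = λ² - 6 - 17 = 400 - 23 ≡ 5; y = λ·(6 - 5) - 8 ≡ 12. → (5, 12)
5Q: (5, 12) + (17, 11). λ = (11 - 12)/(17 - 5) ≡ 30/12 mod 31. 12⁻¹ ≡ 13 (mod 31) since 12·13 = 156 ≡ 1, so λ ≡ 18.
  x = λ² - 5 - 17 = 324 - 22 ≡ 23; y = λ·(5 - 23) - 12 ≡ 5. → (23, 5)
6Q: (23, 5) + (17, 11). λ = (11 - 5)/(17 - 23) ≡ 6/25 mod 31. 25⁻¹ ≡ 5 (mod 31), so λ ≡ 30.
  x = λ² - 23 - 17 = 900 - 40 ≡ 23; y = λ·(23 - 23) - 5 ≡ 26. → (23, 26)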